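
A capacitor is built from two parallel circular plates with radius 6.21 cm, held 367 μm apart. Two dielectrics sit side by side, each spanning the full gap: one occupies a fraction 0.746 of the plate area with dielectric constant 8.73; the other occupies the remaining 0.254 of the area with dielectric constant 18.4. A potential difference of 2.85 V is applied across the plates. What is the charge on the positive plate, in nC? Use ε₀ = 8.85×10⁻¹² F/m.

A = π(6.21 cm)² = 1.21×10⁻² m².
Side-by-side slabs ⇒ two capacitors in parallel, each spanning the full gap.
C₁ = κ₁ε₀A₁/d = 8.73 × 8.85×10⁻¹² × 9.04×10⁻³ / 3.67×10⁻⁴ = 1.90×10⁻⁹ F.
C₂ = κ₂ε₀A₂/d = 18.4 × 8.85×10⁻¹² × 3.08×10⁻³ / 3.67×10⁻⁴ = 1.37×10⁻⁹ F.
C = C₁ + C₂ = 3.27×10⁻⁹ F.
Q = CV = 3.27×10⁻⁹ × 2.85 = 9.31×10⁻⁹ C.

Q ≈ 9.31 nC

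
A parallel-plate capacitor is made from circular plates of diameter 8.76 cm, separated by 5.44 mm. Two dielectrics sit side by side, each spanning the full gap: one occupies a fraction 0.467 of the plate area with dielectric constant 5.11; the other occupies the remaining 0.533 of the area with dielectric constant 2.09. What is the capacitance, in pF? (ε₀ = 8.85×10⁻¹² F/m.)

C ≈ 34.3 pF

A = π(8.76/2 cm)² = 6.03×10⁻³ m².
Side-by-side slabs ⇒ two capacitors in parallel, each spanning the full gap.
C₁ = κ₁ε₀A₁/d = 5.11 × 8.85×10⁻¹² × 2.81×10⁻³ / 5.44×10⁻³ = 2.34×10⁻¹¹ F.
C₂ = κ₂ε₀A₂/d = 2.09 × 8.85×10⁻¹² × 3.21×10⁻³ / 5.44×10⁻³ = 1.09×10⁻¹¹ F.
C = C₁ + C₂ = 3.43×10⁻¹¹ F.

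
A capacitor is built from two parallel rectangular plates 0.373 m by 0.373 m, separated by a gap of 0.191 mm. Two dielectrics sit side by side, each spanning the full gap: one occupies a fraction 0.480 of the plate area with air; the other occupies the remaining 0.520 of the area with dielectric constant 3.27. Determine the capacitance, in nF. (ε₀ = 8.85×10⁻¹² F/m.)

A = 0.373 × 0.373 m² = 0.139 m².
Side-by-side slabs ⇒ two capacitors in parallel, each spanning the full gap.
C₁ = κ₁ε₀A₁/d = 1.00 × 8.85×10⁻¹² × 6.68×10⁻² / 1.91×10⁻⁴ = 3.09×10⁻⁹ F.
C₂ = κ₂ε₀A₂/d = 3.27 × 8.85×10⁻¹² × 7.23×10⁻² / 1.91×10⁻⁴ = 1.10×10⁻⁸ F.
C = C₁ + C₂ = 1.41×10⁻⁸ F.

C ≈ 14.1 nF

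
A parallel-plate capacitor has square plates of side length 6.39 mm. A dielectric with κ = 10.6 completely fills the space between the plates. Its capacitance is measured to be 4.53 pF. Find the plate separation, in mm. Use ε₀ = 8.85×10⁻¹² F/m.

A = (6.39 mm)² = 4.08×10⁻⁵ m².
d = κε₀A/C = 10.6 × 8.85×10⁻¹² × 4.08×10⁻⁵ / 4.53×10⁻¹² = 8.46×10⁻⁴ m.

0.846 mm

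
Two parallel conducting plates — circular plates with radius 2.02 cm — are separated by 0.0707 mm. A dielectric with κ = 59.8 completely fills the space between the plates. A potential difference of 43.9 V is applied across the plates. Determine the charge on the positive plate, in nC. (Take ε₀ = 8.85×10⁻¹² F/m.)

A = π(2.02 cm)² = 1.28×10⁻³ m².
C = κε₀A/d = 59.8 × 8.85×10⁻¹² × 1.28×10⁻³ / 7.07×10⁻⁵ = 9.60×10⁻⁹ F.
Q = CV = 9.60×10⁻⁹ × 43.9 = 4.21×10⁻⁷ C.

421 nC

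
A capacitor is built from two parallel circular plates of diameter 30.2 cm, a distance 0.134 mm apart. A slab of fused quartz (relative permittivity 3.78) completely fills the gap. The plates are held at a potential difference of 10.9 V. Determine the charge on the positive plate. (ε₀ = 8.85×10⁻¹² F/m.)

195 nC

A = π(30.2/2 cm)² = 7.16×10⁻² m².
C = κε₀A/d = 3.78 × 8.85×10⁻¹² × 7.16×10⁻² / 1.34×10⁻⁴ = 1.79×10⁻⁸ F.
Q = CV = 1.79×10⁻⁸ × 10.9 = 1.95×10⁻⁷ C.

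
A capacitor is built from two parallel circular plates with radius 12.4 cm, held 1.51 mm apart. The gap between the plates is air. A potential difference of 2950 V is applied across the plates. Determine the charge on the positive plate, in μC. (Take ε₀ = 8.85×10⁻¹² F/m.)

A = π(12.4 cm)² = 4.83×10⁻² m².
C = ε₀A/d = 8.85×10⁻¹² × 4.83×10⁻² / 1.51×10⁻³ = 2.83×10⁻¹⁰ F.
Q = CV = 2.83×10⁻¹⁰ × 2950 = 8.35×10⁻⁷ C.

0.835 μC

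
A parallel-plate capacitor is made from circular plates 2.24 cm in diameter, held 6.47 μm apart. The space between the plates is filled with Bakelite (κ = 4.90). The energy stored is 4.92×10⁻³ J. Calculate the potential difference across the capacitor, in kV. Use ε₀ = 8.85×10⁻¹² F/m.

A = π(2.24/2 cm)² = 3.94×10⁻⁴ m².
C = κε₀A/d = 4.90 × 8.85×10⁻¹² × 3.94×10⁻⁴ / 6.47×10⁻⁶ = 2.64×10⁻⁹ F.
V = √(2U/C) = √(2 × 4.92×10⁻³ / 2.64×10⁻⁹) = 1.93×10³ V.

1.93 kV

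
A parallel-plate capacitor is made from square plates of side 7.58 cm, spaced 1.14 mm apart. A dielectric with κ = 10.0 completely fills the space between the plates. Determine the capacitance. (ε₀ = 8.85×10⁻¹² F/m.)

A = (7.58 cm)² = 5.75×10⁻³ m².
C = κε₀A/d = 10.0 × 8.85×10⁻¹² × 5.75×10⁻³ / 1.14×10⁻³ = 4.46×10⁻¹⁰ F.

446 pF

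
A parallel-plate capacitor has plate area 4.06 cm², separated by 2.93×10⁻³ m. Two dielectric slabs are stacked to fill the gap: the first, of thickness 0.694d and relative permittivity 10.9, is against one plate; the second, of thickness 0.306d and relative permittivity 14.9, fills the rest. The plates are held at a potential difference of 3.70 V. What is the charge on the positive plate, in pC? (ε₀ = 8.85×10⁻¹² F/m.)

Q ≈ 53.9 pC

A = 4.06 cm² = 4.06×10⁻⁴ m².
Stacked slabs ⇒ two capacitors in series, each with the full plate area.
C₁ = κ₁ε₀A/d₁ = 10.9 × 8.85×10⁻¹² × 4.06×10⁻⁴ / 2.03×10⁻³ = 1.93×10⁻¹¹ F.
C₂ = κ₂ε₀A/d₂ = 14.9 × 8.85×10⁻¹² × 4.06×10⁻⁴ / 8.97×10⁻⁴ = 5.97×10⁻¹¹ F.
C = (1/C₁ + 1/C₂)⁻¹ = 1.46×10⁻¹¹ F.
Q = CV = 1.46×10⁻¹¹ × 3.70 = 5.39×10⁻¹¹ C.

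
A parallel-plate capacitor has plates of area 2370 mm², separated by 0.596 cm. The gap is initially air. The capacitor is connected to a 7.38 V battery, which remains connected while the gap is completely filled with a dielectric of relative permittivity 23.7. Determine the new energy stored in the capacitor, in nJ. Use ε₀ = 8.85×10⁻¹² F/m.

2.27 nJ

A = 2370 mm² = 2.37×10⁻³ m².
Initially C₁ = ε₀A/d = 8.85×10⁻¹² × 2.37×10⁻³ / 5.96×10⁻³ = 3.52×10⁻¹² F.
U₁ = 9.58×10⁻¹¹ J.
Battery connected ⇒ V is held fixed. C₂ = 23.7 C₁ and U = ½CV², so U₂/U₁ = C₂/C₁ = 23.7.
U₂ = 23.7 × 9.58×10⁻¹¹ = 2.27×10⁻⁹ J.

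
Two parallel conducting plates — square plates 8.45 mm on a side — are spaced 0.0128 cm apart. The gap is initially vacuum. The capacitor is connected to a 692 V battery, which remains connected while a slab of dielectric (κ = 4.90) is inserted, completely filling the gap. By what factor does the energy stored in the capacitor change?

4.90

Battery connected ⇒ V is held fixed.
C₂ = 4.90 C₁ and U = ½CV², so U₂/U₁ = C₂/C₁ = 4.90.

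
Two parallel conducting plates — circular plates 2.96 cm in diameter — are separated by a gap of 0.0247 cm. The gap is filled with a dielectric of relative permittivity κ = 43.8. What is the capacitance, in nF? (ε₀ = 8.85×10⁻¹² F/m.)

A = π(2.96/2 cm)² = 6.88×10⁻⁴ m².
C = κε₀A/d = 43.8 × 8.85×10⁻¹² × 6.88×10⁻⁴ / 2.47×10⁻⁴ = 1.08×10⁻⁹ F.

C ≈ 1.08 nF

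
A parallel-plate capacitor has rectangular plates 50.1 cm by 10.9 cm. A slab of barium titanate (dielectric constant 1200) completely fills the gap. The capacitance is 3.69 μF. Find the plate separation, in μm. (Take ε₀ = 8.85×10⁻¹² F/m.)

157 μm

A = 50.1 × 10.9 cm² = 5.46×10⁻² m².
d = κε₀A/C = 1200 × 8.85×10⁻¹² × 5.46×10⁻² / 3.69×10⁻⁶ = 1.57×10⁻⁴ m.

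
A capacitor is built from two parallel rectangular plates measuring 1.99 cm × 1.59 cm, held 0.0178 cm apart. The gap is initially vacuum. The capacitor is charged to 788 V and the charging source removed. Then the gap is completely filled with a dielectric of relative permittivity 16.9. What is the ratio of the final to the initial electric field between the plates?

Isolated ⇒ Q is held fixed.
V₂ = Q/C₂ = V₁/16.9; E = V/d, so E₂/E₁ = (V₂/V₁)(d₁/d₂) = 0.0592.

0.0592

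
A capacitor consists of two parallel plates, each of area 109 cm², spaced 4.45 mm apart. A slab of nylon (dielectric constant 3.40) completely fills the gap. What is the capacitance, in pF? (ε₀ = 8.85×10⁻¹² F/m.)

73.7 pF

A = 109 cm² = 1.09×10⁻² m².
C = κε₀A/d = 3.40 × 8.85×10⁻¹² × 1.09×10⁻² / 4.45×10⁻³ = 7.37×10⁻¹¹ F.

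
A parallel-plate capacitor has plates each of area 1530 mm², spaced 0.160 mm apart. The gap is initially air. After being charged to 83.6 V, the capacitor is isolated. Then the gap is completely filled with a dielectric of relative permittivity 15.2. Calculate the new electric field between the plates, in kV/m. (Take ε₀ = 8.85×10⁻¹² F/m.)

E ≈ 34.4 kV/m

A = 1530 mm² = 1.53×10⁻³ m².
Initially C₁ = ε₀A/d = 8.85×10⁻¹² × 1.53×10⁻³ / 1.60×10⁻⁴ = 8.46×10⁻¹¹ F.
E₁ = 5.22×10⁵ V/m.
Isolated ⇒ Q is held fixed. V₂ = Q/C₂ = V₁/15.2; E = V/d, so E₂/E₁ = (V₂/V₁)(d₁/d₂) = 0.0658.
E₂ = 0.0658 × 5.22×10⁵ = 3.44×10⁴ V/m.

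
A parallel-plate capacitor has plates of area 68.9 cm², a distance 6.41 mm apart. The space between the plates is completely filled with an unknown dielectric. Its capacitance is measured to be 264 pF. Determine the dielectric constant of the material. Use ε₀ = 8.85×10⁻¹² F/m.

A = 68.9 cm² = 6.89×10⁻³ m².
κ = Cd/(ε₀A) = 2.64×10⁻¹⁰ × 6.41×10⁻³ / (8.85×10⁻¹² × 6.89×10⁻³) = 27.8.

κ ≈ 27.8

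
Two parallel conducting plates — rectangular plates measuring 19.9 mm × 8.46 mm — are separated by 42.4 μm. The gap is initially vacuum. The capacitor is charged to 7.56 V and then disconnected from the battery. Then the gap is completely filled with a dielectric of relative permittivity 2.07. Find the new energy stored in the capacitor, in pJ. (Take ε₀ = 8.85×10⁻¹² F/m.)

485 pJ

A = 19.9 × 8.46 mm² = 1.68×10⁻⁴ m².
Initially C₁ = ε₀A/d = 8.85×10⁻¹² × 1.68×10⁻⁴ / 4.24×10⁻⁵ = 3.51×10⁻¹¹ F.
U₁ = 1.00×10⁻⁹ J.
Isolated ⇒ Q is held fixed. C₂ = 2.07 C₁ and U = Q²/(2C), so U₂/U₁ = C₁/C₂ = 0.483.
U₂ = 0.483 × 1.00×10⁻⁹ = 4.85×10⁻¹⁰ J.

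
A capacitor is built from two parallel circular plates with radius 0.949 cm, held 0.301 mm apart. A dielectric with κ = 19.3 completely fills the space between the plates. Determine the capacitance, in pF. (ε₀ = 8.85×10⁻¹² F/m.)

161 pF

A = π(0.949 cm)² = 2.83×10⁻⁴ m².
C = κε₀A/d = 19.3 × 8.85×10⁻¹² × 2.83×10⁻⁴ / 3.01×10⁻⁴ = 1.61×10⁻¹⁰ F.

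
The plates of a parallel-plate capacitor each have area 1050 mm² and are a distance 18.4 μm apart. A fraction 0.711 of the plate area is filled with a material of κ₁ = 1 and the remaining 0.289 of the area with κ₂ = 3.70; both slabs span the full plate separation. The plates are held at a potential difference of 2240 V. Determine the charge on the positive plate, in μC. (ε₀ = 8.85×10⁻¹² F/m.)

A = 1050 mm² = 1.05×10⁻³ m².
Side-by-side slabs ⇒ two capacitors in parallel, each spanning the full gap.
C₁ = κ₁ε₀A₁/d = 1.00 × 8.85×10⁻¹² × 7.47×10⁻⁴ / 1.84×10⁻⁵ = 3.59×10⁻¹⁰ F.
C₂ = κ₂ε₀A₂/d = 3.70 × 8.85×10⁻¹² × 3.03×10⁻⁴ / 1.84×10⁻⁵ = 5.40×10⁻¹⁰ F.
C = C₁ + C₂ = 8.99×10⁻¹⁰ F.
Q = CV = 8.99×10⁻¹⁰ × 2240 = 2.01×10⁻⁶ C.

2.01 μC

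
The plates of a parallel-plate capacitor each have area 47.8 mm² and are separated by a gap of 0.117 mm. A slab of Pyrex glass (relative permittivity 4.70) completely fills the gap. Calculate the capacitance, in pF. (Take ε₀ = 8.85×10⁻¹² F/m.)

A = 47.8 mm² = 4.78×10⁻⁵ m².
C = κε₀A/d = 4.70 × 8.85×10⁻¹² × 4.78×10⁻⁵ / 1.17×10⁻⁴ = 1.70×10⁻¹¹ F.

C ≈ 17.0 pF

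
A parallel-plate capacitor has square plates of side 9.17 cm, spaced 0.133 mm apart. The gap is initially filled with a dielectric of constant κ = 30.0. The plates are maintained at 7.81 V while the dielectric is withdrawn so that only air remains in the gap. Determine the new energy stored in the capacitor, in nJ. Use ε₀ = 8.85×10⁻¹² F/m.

U ≈ 17.1 nJ

A = (9.17 cm)² = 8.41×10⁻³ m².
Initially C₁ = κε₀A/d = 30.0 × 8.85×10⁻¹² × 8.41×10⁻³ / 1.33×10⁻⁴ = 1.68×10⁻⁸ F.
U₁ = 5.12×10⁻⁷ J.
Battery connected ⇒ V is held fixed. C₂ = 0.0333 C₁ and U = ½CV², so U₂/U₁ = C₂/C₁ = 0.0333.
U₂ = 0.0333 × 5.12×10⁻⁷ = 1.71×10⁻⁸ J.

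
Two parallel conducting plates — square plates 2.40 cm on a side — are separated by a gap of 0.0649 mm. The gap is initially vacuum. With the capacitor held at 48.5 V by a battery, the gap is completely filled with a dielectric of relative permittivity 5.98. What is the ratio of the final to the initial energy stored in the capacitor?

U₂/U₁ ≈ 5.98

Battery connected ⇒ V is held fixed.
C₂ = 5.98 C₁ and U = ½CV², so U₂/U₁ = C₂/C₁ = 5.98.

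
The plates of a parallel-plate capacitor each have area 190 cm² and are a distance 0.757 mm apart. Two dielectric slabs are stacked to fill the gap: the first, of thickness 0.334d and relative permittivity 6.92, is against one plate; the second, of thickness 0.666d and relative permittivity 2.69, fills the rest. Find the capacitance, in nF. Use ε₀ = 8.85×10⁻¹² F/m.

A = 190 cm² = 1.90×10⁻² m².
Stacked slabs ⇒ two capacitors in series, each with the full plate area.
C₁ = κ₁ε₀A/d₁ = 6.92 × 8.85×10⁻¹² × 1.90×10⁻² / 2.53×10⁻⁴ = 4.60×10⁻⁹ F.
C₂ = κ₂ε₀A/d₂ = 2.69 × 8.85×10⁻¹² × 1.90×10⁻² / 5.04×10⁻⁴ = 8.97×10⁻¹⁰ F.
C = (1/C₁ + 1/C₂)⁻¹ = 7.51×10⁻¹⁰ F.

0.751 nF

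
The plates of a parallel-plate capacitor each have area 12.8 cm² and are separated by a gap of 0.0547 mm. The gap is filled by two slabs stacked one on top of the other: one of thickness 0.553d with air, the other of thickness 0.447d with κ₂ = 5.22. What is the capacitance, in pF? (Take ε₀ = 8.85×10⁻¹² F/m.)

324 pF

A = 12.8 cm² = 1.28×10⁻³ m².
Stacked slabs ⇒ two capacitors in series, each with the full plate area.
C₁ = κ₁ε₀A/d₁ = 1.00 × 8.85×10⁻¹² × 1.28×10⁻³ / 3.02×10⁻⁵ = 3.74×10⁻¹⁰ F.
C₂ = κ₂ε₀A/d₂ = 5.22 × 8.85×10⁻¹² × 1.28×10⁻³ / 2.45×10⁻⁵ = 2.42×10⁻⁹ F.
C = (1/C₁ + 1/C₂)⁻¹ = 3.24×10⁻¹⁰ F.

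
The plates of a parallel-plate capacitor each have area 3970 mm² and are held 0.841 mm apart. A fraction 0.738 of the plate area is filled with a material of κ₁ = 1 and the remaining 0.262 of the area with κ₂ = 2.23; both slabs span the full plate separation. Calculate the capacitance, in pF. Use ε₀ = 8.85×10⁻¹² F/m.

55.2 pF

A = 3970 mm² = 3.97×10⁻³ m².
Side-by-side slabs ⇒ two capacitors in parallel, each spanning the full gap.
C₁ = κ₁ε₀A₁/d = 1.00 × 8.85×10⁻¹² × 2.93×10⁻³ / 8.41×10⁻⁴ = 3.08×10⁻¹¹ F.
C₂ = κ₂ε₀A₂/d = 2.23 × 8.85×10⁻¹² × 1.04×10⁻³ / 8.41×10⁻⁴ = 2.44×10⁻¹¹ F.
C = C₁ + C₂ = 5.52×10⁻¹¹ F.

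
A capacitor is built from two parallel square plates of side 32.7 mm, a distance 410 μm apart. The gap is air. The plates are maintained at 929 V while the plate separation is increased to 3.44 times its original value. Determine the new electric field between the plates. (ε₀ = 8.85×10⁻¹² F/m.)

E ≈ 0.659 MV/m

A = (32.7 mm)² = 1.07×10⁻³ m².
Initially C₁ = ε₀A/d = 8.85×10⁻¹² × 1.07×10⁻³ / 4.10×10⁻⁴ = 2.31×10⁻¹¹ F.
E₁ = 2.27×10⁶ V/m.
Battery connected ⇒ V is held fixed. E = V/d, so E₂/E₁ = d₁/d₂ = 0.291.
E₂ = 0.291 × 2.27×10⁶ = 6.59×10⁵ V/m.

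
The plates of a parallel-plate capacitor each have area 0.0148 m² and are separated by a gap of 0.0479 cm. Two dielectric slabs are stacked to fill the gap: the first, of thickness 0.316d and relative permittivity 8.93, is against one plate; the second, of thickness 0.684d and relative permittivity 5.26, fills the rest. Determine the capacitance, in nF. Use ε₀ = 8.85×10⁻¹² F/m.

Stacked slabs ⇒ two capacitors in series, each with the full plate area.
C₁ = κ₁ε₀A/d₁ = 8.93 × 8.85×10⁻¹² × 1.48×10⁻² / 1.51×10⁻⁴ = 7.73×10⁻⁹ F.
C₂ = κ₂ε₀A/d₂ = 5.26 × 8.85×10⁻¹² × 1.48×10⁻² / 3.28×10⁻⁴ = 2.10×10⁻⁹ F.
C = (1/C₁ + 1/C₂)⁻¹ = 1.65×10⁻⁹ F.

C ≈ 1.65 nF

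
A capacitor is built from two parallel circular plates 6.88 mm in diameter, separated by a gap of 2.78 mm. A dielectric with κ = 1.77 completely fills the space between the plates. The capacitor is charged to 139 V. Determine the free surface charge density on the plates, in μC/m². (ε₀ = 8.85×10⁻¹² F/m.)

σ ≈ 0.783 μC/m²

A = π(6.88/2 mm)² = 3.72×10⁻⁵ m².
C = κε₀A/d = 1.77 × 8.85×10⁻¹² × 3.72×10⁻⁵ / 2.78×10⁻³ = 2.09×10⁻¹³ F.
σ = Q/A = CV/A = 2.09×10⁻¹³ × 139 / 3.72×10⁻⁵ = 7.83×10⁻⁷ C/m².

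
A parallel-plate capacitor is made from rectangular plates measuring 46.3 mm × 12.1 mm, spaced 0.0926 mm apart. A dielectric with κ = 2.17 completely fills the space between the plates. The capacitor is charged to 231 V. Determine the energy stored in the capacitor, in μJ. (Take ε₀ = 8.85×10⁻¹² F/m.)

U ≈ 3.10 μJ

A = 46.3 × 12.1 mm² = 5.60×10⁻⁴ m².
C = κε₀A/d = 2.17 × 8.85×10⁻¹² × 5.60×10⁻⁴ / 9.26×10⁻⁵ = 1.16×10⁻¹⁰ F.
U = ½CV² = ½ × 1.16×10⁻¹⁰ × (231)² = 3.10×10⁻⁶ J.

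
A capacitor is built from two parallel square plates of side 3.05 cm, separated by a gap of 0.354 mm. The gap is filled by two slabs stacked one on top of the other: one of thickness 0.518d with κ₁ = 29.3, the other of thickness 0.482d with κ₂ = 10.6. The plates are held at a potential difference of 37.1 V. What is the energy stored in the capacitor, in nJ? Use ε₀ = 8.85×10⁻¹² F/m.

A = (3.05 cm)² = 9.30×10⁻⁴ m².
Stacked slabs ⇒ two capacitors in series, each with the full plate area.
C₁ = κ₁ε₀A/d₁ = 29.3 × 8.85×10⁻¹² × 9.30×10⁻⁴ / 1.83×10⁻⁴ = 1.32×10⁻⁹ F.
C₂ = κ₂ε₀A/d₂ = 10.6 × 8.85×10⁻¹² × 9.30×10⁻⁴ / 1.71×10⁻⁴ = 5.11×10⁻¹⁰ F.
C = (1/C₁ + 1/C₂)⁻¹ = 3.68×10⁻¹⁰ F.
U = ½CV² = ½ × 3.68×10⁻¹⁰ × (37.1)² = 2.53×10⁻⁷ J.

U ≈ 253 nJ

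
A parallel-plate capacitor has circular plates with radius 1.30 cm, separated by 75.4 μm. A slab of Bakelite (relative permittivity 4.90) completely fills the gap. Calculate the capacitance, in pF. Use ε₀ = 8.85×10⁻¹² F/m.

A = π(1.30 cm)² = 5.31×10⁻⁴ m².
C = κε₀A/d = 4.90 × 8.85×10⁻¹² × 5.31×10⁻⁴ / 7.54×10⁻⁵ = 3.05×10⁻¹⁰ F.

C ≈ 305 pF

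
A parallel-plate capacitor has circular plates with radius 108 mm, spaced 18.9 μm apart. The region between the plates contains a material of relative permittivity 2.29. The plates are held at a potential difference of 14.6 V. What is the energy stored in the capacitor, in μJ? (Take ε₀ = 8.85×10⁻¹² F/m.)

A = π(108 mm)² = 3.66×10⁻² m².
C = κε₀A/d = 2.29 × 8.85×10⁻¹² × 3.66×10⁻² / 1.89×10⁻⁵ = 3.93×10⁻⁸ F.
U = ½CV² = ½ × 3.93×10⁻⁸ × (14.6)² = 4.19×10⁻⁶ J.

4.19 μJ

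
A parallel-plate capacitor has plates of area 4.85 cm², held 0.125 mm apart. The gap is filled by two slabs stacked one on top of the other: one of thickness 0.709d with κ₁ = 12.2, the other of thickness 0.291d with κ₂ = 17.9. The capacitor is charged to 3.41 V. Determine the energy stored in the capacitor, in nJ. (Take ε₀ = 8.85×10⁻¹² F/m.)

U ≈ 2.68 nJ

A = 4.85 cm² = 4.85×10⁻⁴ m².
Stacked slabs ⇒ two capacitors in series, each with the full plate area.
C₁ = κ₁ε₀A/d₁ = 12.2 × 8.85×10⁻¹² × 4.85×10⁻⁴ / 8.86×10⁻⁵ = 5.91×10⁻¹⁰ F.
C₂ = κ₂ε₀A/d₂ = 17.9 × 8.85×10⁻¹² × 4.85×10⁻⁴ / 3.64×10⁻⁵ = 2.11×10⁻⁹ F.
C = (1/C₁ + 1/C₂)⁻¹ = 4.62×10⁻¹⁰ F.
U = ½CV² = ½ × 4.62×10⁻¹⁰ × (3.41)² = 2.68×10⁻⁹ J.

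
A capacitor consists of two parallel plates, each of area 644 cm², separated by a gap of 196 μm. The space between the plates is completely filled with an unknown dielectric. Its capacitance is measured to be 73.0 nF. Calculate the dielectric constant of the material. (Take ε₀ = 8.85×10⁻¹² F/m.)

A = 644 cm² = 6.44×10⁻² m².
κ = Cd/(ε₀A) = 7.30×10⁻⁸ × 1.96×10⁻⁴ / (8.85×10⁻¹² × 6.44×10⁻²) = 25.1.

κ ≈ 25.1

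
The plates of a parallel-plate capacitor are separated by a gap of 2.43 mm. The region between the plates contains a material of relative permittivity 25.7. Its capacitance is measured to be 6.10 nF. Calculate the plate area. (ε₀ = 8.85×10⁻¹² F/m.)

A ≈ 6.52×10⁴ mm²

A = Cd/(κε₀) = 6.10×10⁻⁹ × 2.43×10⁻³ / (25.7 × 8.85×10⁻¹²) = 6.52×10⁻² m².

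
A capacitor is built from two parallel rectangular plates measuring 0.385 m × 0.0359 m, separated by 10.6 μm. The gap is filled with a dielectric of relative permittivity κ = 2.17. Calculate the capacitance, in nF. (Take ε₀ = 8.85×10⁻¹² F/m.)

A = 0.385 × 0.0359 m² = 1.38×10⁻² m².
C = κε₀A/d = 2.17 × 8.85×10⁻¹² × 1.38×10⁻² / 1.06×10⁻⁵ = 2.50×10⁻⁸ F.

25.0 nF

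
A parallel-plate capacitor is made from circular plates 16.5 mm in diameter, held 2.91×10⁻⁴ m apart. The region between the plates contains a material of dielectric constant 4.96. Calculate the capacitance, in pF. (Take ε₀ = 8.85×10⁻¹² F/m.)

C ≈ 32.3 pF

A = π(16.5/2 mm)² = 2.14×10⁻⁴ m².
C = κε₀A/d = 4.96 × 8.85×10⁻¹² × 2.14×10⁻⁴ / 2.91×10⁻⁴ = 3.23×10⁻¹¹ F.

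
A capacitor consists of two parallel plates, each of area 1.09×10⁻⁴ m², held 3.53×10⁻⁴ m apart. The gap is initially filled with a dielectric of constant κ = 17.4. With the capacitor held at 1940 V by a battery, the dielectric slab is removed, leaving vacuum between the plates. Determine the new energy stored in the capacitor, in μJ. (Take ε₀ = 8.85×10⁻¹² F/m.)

U ≈ 5.14 μJ

Initially C₁ = κε₀A/d = 17.4 × 8.85×10⁻¹² × 1.09×10⁻⁴ / 3.53×10⁻⁴ = 4.75×10⁻¹¹ F.
U₁ = 8.95×10⁻⁵ J.
Battery connected ⇒ V is held fixed. C₂ = 0.0575 C₁ and U = ½CV², so U₂/U₁ = C₂/C₁ = 0.0575.
U₂ = 0.0575 × 8.95×10⁻⁵ = 5.14×10⁻⁶ J.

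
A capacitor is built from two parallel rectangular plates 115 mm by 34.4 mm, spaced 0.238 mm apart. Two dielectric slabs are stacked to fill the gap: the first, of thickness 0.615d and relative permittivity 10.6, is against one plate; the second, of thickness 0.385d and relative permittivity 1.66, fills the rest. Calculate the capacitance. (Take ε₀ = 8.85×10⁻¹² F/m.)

A = 115 × 34.4 mm² = 3.96×10⁻³ m².
Stacked slabs ⇒ two capacitors in series, each with the full plate area.
C₁ = κ₁ε₀A/d₁ = 10.6 × 8.85×10⁻¹² × 3.96×10⁻³ / 1.46×10⁻⁴ = 2.54×10⁻⁹ F.
C₂ = κ₂ε₀A/d₂ = 1.66 × 8.85×10⁻¹² × 3.96×10⁻³ / 9.16×10⁻⁵ = 6.34×10⁻¹⁰ F.
C = (1/C₁ + 1/C₂)⁻¹ = 5.07×10⁻¹⁰ F.

C ≈ 0.507 nF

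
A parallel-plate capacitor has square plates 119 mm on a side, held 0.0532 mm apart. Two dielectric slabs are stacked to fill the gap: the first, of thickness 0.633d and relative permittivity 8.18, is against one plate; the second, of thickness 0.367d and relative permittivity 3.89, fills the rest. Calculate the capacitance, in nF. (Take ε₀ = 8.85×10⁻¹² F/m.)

A = (119 mm)² = 1.42×10⁻² m².
Stacked slabs ⇒ two capacitors in series, each with the full plate area.
C₁ = κ₁ε₀A/d₁ = 8.18 × 8.85×10⁻¹² × 1.42×10⁻² / 3.37×10⁻⁵ = 3.04×10⁻⁸ F.
C₂ = κ₂ε₀A/d₂ = 3.89 × 8.85×10⁻¹² × 1.42×10⁻² / 1.95×10⁻⁵ = 2.50×10⁻⁸ F.
C = (1/C₁ + 1/C₂)⁻¹ = 1.37×10⁻⁸ F.

13.7 nF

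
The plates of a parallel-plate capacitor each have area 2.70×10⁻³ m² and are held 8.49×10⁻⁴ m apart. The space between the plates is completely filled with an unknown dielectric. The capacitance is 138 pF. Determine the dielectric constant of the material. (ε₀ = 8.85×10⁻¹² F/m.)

κ = Cd/(ε₀A) = 1.38×10⁻¹⁰ × 8.49×10⁻⁴ / (8.85×10⁻¹² × 2.70×10⁻³) = 4.90.

4.90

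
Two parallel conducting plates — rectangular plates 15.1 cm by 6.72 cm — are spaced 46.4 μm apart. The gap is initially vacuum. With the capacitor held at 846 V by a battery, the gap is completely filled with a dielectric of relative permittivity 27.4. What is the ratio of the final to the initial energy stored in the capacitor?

U₂/U₁ ≈ 27.4

Battery connected ⇒ V is held fixed.
C₂ = 27.4 C₁ and U = ½CV², so U₂/U₁ = C₂/C₁ = 27.4.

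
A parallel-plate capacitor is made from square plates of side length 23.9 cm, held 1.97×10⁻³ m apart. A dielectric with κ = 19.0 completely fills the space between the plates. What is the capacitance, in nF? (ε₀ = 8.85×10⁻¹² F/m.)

4.88 nF

A = (23.9 cm)² = 5.71×10⁻² m².
C = κε₀A/d = 19.0 × 8.85×10⁻¹² × 5.71×10⁻² / 1.97×10⁻³ = 4.88×10⁻⁹ F.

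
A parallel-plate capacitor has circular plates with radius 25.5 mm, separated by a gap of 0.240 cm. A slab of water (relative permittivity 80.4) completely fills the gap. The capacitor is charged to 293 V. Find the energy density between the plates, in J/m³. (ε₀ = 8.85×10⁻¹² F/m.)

E = V/d = 293 / 2.40×10⁻³ = 1.22×10⁵ V/m.
u = ½κε₀E² = ½ × 80.4 × 8.85×10⁻¹² × (1.22×10⁵)² = 5.30 J/m³.

u ≈ 5.30 J/m³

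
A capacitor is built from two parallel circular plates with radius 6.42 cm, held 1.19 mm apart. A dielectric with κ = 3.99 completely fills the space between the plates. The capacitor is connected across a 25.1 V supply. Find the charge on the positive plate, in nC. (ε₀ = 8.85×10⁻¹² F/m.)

Q ≈ 9.64 nC

A = π(6.42 cm)² = 1.29×10⁻² m².
C = κε₀A/d = 3.99 × 8.85×10⁻¹² × 1.29×10⁻² / 1.19×10⁻³ = 3.84×10⁻¹⁰ F.
Q = CV = 3.84×10⁻¹⁰ × 25.1 = 9.64×10⁻⁹ C.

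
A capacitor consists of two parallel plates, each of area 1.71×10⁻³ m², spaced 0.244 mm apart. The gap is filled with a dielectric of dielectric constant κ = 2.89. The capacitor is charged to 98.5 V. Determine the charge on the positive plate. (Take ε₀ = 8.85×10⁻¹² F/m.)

C = κε₀A/d = 2.89 × 8.85×10⁻¹² × 1.71×10⁻³ / 2.44×10⁻⁴ = 1.79×10⁻¹⁰ F.
Q = CV = 1.79×10⁻¹⁰ × 98.5 = 1.77×10⁻⁸ C.

Q ≈ 17.7 nC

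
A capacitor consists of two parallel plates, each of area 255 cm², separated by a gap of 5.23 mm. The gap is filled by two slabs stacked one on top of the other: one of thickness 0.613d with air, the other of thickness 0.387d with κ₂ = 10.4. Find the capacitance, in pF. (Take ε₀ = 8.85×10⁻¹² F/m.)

C ≈ 66.4 pF

A = 255 cm² = 2.55×10⁻² m².
Stacked slabs ⇒ two capacitors in series, each with the full plate area.
C₁ = κ₁ε₀A/d₁ = 1.00 × 8.85×10⁻¹² × 2.55×10⁻² / 3.21×10⁻³ = 7.04×10⁻¹¹ F.
C₂ = κ₂ε₀A/d₂ = 10.4 × 8.85×10⁻¹² × 2.55×10⁻² / 2.02×10⁻³ = 1.16×10⁻⁹ F.
C = (1/C₁ + 1/C₂)⁻¹ = 6.64×10⁻¹¹ F.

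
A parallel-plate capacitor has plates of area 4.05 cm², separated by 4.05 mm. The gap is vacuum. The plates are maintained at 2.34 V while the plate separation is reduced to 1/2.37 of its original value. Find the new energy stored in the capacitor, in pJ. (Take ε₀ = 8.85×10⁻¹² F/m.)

U ≈ 5.74 pJ

A = 4.05 cm² = 4.05×10⁻⁴ m².
Initially C₁ = ε₀A/d = 8.85×10⁻¹² × 4.05×10⁻⁴ / 4.05×10⁻³ = 8.85×10⁻¹³ F.
U₁ = 2.42×10⁻¹² J.
Battery connected ⇒ V is held fixed. C₂ = 2.37 C₁ and U = ½CV², so U₂/U₁ = C₂/C₁ = 2.37.
U₂ = 2.37 × 2.42×10⁻¹² = 5.74×10⁻¹² J.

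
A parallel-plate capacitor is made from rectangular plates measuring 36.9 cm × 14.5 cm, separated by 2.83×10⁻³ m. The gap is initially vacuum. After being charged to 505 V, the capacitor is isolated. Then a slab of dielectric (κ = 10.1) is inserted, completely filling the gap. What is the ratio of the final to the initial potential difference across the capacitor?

V₂/V₁ ≈ 0.0990

Isolated ⇒ Q is held fixed.
C₂ = 10.1 C₁ and V = Q/C, so V₂/V₁ = C₁/C₂ = 0.0990.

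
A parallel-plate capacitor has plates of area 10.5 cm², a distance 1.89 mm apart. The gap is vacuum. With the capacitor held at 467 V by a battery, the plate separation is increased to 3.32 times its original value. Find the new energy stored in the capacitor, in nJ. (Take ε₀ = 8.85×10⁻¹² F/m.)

A = 10.5 cm² = 1.05×10⁻³ m².
Initially C₁ = ε₀A/d = 8.85×10⁻¹² × 1.05×10⁻³ / 1.89×10⁻³ = 4.92×10⁻¹² F.
U₁ = 5.36×10⁻⁷ J.
Battery connected ⇒ V is held fixed. C₂ = 0.301 C₁ and U = ½CV², so U₂/U₁ = C₂/C₁ = 0.301.
U₂ = 0.301 × 5.36×10⁻⁷ = 1.61×10⁻⁷ J.

U ≈ 161 nJ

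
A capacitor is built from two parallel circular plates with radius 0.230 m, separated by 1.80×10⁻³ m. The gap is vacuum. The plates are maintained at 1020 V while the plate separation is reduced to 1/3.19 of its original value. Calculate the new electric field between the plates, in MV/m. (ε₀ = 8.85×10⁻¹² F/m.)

E ≈ 1.81 MV/m

A = π(0.230 m)² = 0.166 m².
Initially C₁ = ε₀A/d = 8.85×10⁻¹² × 0.166 / 1.80×10⁻³ = 8.17×10⁻¹⁰ F.
E₁ = 5.67×10⁵ V/m.
Battery connected ⇒ V is held fixed. E = V/d, so E₂/E₁ = d₁/d₂ = 3.19.
E₂ = 3.19 × 5.67×10⁵ = 1.81×10⁶ V/m.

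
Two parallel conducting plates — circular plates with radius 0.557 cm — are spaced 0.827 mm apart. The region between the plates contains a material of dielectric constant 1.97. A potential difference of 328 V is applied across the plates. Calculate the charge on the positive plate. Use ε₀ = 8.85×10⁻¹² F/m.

0.674 nC

A = π(0.557 cm)² = 9.75×10⁻⁵ m².
C = κε₀A/d = 1.97 × 8.85×10⁻¹² × 9.75×10⁻⁵ / 8.27×10⁻⁴ = 2.05×10⁻¹² F.
Q = CV = 2.05×10⁻¹² × 328 = 6.74×10⁻¹⁰ C.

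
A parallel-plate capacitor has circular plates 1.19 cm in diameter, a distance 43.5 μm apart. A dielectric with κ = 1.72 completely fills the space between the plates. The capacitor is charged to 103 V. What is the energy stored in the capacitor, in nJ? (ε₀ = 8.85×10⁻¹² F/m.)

A = π(1.19/2 cm)² = 1.11×10⁻⁴ m².
C = κε₀A/d = 1.72 × 8.85×10⁻¹² × 1.11×10⁻⁴ / 4.35×10⁻⁵ = 3.89×10⁻¹¹ F.
U = ½CV² = ½ × 3.89×10⁻¹¹ × (103)² = 2.06×10⁻⁷ J.

U ≈ 206 nJ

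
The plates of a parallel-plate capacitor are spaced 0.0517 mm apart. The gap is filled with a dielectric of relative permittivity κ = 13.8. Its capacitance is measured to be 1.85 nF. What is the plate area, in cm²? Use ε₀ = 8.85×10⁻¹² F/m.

A = Cd/(κε₀) = 1.85×10⁻⁹ × 5.17×10⁻⁵ / (13.8 × 8.85×10⁻¹²) = 7.83×10⁻⁴ m².

7.83 cm²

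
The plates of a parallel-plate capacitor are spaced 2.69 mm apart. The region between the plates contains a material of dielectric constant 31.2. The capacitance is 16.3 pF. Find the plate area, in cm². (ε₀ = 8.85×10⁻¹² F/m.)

1.59 cm²

A = Cd/(κε₀) = 1.63×10⁻¹¹ × 2.69×10⁻³ / (31.2 × 8.85×10⁻¹²) = 1.59×10⁻⁴ m².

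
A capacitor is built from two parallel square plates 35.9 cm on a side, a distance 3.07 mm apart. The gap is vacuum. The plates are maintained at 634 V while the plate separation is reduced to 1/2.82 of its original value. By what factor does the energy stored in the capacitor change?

U₂/U₁ ≈ 2.82

Battery connected ⇒ V is held fixed.
C₂ = 2.82 C₁ and U = ½CV², so U₂/U₁ = C₂/C₁ = 2.82.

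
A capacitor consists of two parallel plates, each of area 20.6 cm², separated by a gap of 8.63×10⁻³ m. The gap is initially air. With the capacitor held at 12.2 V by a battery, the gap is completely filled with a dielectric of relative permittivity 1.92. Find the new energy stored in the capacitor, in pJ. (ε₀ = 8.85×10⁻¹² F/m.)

302 pJ

A = 20.6 cm² = 2.06×10⁻³ m².
Initially C₁ = ε₀A/d = 8.85×10⁻¹² × 2.06×10⁻³ / 8.63×10⁻³ = 2.11×10⁻¹² F.
U₁ = 1.57×10⁻¹⁰ J.
Battery connected ⇒ V is held fixed. C₂ = 1.92 C₁ and U = ½CV², so U₂/U₁ = C₂/C₁ = 1.92.
U₂ = 1.92 × 1.57×10⁻¹⁰ = 3.02×10⁻¹⁰ J.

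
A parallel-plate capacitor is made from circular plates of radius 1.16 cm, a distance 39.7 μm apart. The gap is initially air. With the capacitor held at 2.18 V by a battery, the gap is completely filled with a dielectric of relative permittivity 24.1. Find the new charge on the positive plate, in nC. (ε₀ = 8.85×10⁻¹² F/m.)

A = π(1.16 cm)² = 4.23×10⁻⁴ m².
Initially C₁ = ε₀A/d = 8.85×10⁻¹² × 4.23×10⁻⁴ / 3.97×10⁻⁵ = 9.42×10⁻¹¹ F.
Q₁ = 2.05×10⁻¹⁰ C.
Battery connected ⇒ V is held fixed. C₂ = 24.1 C₁ and Q = CV, so Q₂/Q₁ = C₂/C₁ = 24.1.
Q₂ = 24.1 × 2.05×10⁻¹⁰ = 4.95×10⁻⁹ C.

4.95 nC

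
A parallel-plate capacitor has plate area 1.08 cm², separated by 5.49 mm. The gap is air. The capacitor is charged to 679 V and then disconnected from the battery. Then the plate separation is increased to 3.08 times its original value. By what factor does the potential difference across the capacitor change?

Isolated ⇒ Q is held fixed.
C₂ = 0.325 C₁ and V = Q/C, so V₂/V₁ = C₁/C₂ = 3.08.

V₂/V₁ ≈ 3.08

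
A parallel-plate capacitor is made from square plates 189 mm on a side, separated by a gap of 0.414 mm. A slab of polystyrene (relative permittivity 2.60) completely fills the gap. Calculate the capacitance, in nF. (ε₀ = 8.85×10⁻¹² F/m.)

C ≈ 1.99 nF

A = (189 mm)² = 3.57×10⁻² m².
C = κε₀A/d = 2.60 × 8.85×10⁻¹² × 3.57×10⁻² / 4.14×10⁻⁴ = 1.99×10⁻⁹ F.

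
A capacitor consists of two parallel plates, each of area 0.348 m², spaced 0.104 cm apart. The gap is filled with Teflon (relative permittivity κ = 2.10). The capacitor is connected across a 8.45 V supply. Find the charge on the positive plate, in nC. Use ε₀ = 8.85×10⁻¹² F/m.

Q ≈ 52.5 nC

C = κε₀A/d = 2.10 × 8.85×10⁻¹² × 0.348 / 1.04×10⁻³ = 6.22×10⁻⁹ F.
Q = CV = 6.22×10⁻⁹ × 8.45 = 5.25×10⁻⁸ C.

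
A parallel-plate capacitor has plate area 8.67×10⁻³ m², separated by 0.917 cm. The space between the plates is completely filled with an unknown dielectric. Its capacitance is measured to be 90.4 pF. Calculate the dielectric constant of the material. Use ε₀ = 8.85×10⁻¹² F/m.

κ = Cd/(ε₀A) = 9.04×10⁻¹¹ × 9.17×10⁻³ / (8.85×10⁻¹² × 8.67×10⁻³) = 10.8.

κ ≈ 10.8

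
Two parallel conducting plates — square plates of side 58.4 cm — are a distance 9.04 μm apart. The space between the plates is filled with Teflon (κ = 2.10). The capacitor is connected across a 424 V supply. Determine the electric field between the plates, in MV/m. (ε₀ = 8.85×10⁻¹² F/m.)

E = V/d = 424 / 9.04×10⁻⁶ = 4.69×10⁷ V/m.

46.9 MV/m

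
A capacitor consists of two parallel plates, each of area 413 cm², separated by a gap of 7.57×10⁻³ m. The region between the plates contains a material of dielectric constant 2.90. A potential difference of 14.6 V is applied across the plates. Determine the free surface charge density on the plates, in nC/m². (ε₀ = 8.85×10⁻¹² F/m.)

A = 413 cm² = 4.13×10⁻² m².
C = κε₀A/d = 2.90 × 8.85×10⁻¹² × 4.13×10⁻² / 7.57×10⁻³ = 1.40×10⁻¹⁰ F.
σ = Q/A = CV/A = 1.40×10⁻¹⁰ × 14.6 / 4.13×10⁻² = 4.95×10⁻⁸ C/m².

49.5 nC/m²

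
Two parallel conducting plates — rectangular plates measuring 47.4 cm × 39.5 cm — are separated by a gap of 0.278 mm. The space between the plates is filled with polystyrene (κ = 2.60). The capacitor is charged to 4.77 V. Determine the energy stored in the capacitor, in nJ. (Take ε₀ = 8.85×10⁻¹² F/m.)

U ≈ 176 nJ

A = 47.4 × 39.5 cm² = 0.187 m².
C = κε₀A/d = 2.60 × 8.85×10⁻¹² × 0.187 / 2.78×10⁻⁴ = 1.55×10⁻⁸ F.
U = ½CV² = ½ × 1.55×10⁻⁸ × (4.77)² = 1.76×10⁻⁷ J.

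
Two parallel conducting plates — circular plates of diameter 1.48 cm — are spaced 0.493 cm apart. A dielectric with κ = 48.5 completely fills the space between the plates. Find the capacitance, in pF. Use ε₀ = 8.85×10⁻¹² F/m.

C ≈ 15.0 pF

A = π(1.48/2 cm)² = 1.72×10⁻⁴ m².
C = κε₀A/d = 48.5 × 8.85×10⁻¹² × 1.72×10⁻⁴ / 4.93×10⁻³ = 1.50×10⁻¹¹ F.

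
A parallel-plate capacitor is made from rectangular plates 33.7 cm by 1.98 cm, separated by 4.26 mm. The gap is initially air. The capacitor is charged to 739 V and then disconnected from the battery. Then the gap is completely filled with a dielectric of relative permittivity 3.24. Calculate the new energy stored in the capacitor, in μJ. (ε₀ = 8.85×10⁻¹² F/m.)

A = 33.7 × 1.98 cm² = 6.67×10⁻³ m².
Initially C₁ = ε₀A/d = 8.85×10⁻¹² × 6.67×10⁻³ / 4.26×10⁻³ = 1.39×10⁻¹¹ F.
U₁ = 3.79×10⁻⁶ J.
Isolated ⇒ Q is held fixed. C₂ = 3.24 C₁ and U = Q²/(2C), so U₂/U₁ = C₁/C₂ = 0.309.
U₂ = 0.309 × 3.79×10⁻⁶ = 1.17×10⁻⁶ J.

U ≈ 1.17 μJ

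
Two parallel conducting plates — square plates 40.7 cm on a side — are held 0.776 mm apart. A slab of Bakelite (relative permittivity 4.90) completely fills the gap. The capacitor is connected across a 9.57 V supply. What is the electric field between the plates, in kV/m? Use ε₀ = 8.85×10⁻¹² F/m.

12.3 kV/m

E = V/d = 9.57 / 7.76×10⁻⁴ = 1.23×10⁴ V/m.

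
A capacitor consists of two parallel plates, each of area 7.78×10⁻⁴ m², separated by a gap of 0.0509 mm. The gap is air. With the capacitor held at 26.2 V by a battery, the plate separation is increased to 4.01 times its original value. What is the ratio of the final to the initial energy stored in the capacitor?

Battery connected ⇒ V is held fixed.
C₂ = 0.249 C₁ and U = ½CV², so U₂/U₁ = C₂/C₁ = 0.249.

0.249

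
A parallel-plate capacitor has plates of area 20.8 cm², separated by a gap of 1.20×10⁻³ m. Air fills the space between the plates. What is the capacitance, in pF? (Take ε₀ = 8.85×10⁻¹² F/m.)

A = 20.8 cm² = 2.08×10⁻³ m².
C = ε₀A/d = 8.85×10⁻¹² × 2.08×10⁻³ / 1.20×10⁻³ = 1.53×10⁻¹¹ F.

C ≈ 15.3 pF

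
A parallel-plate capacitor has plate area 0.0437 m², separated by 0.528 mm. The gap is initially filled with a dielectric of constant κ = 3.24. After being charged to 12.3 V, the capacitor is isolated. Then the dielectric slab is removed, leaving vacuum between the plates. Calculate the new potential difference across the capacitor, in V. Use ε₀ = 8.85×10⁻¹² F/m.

Initially C₁ = κε₀A/d = 3.24 × 8.85×10⁻¹² × 4.37×10⁻² / 5.28×10⁻⁴ = 2.37×10⁻⁹ F.
V₁ = 12.3 V.
Isolated ⇒ Q is held fixed. C₂ = 0.309 C₁ and V = Q/C, so V₂/V₁ = C₁/C₂ = 3.24.
V₂ = 3.24 × 12.3 = 39.9 V.

V ≈ 39.9 V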